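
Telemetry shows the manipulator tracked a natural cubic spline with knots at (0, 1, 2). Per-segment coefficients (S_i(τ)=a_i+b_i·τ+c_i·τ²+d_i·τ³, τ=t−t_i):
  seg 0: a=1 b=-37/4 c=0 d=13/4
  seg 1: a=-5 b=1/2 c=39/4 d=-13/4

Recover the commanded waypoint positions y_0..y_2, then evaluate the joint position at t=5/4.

y_0 = S_0(0) = a_0 = 1
y_1 = S_1(0) = a_1 = -5
y_2 = S_1(1) = 2
t_q=5/4 is in segment 1 (τ=1/4); S_1(τ)=-1105/256

y_0=1 y_1=-5 y_2=2
S(5/4) = -1105/256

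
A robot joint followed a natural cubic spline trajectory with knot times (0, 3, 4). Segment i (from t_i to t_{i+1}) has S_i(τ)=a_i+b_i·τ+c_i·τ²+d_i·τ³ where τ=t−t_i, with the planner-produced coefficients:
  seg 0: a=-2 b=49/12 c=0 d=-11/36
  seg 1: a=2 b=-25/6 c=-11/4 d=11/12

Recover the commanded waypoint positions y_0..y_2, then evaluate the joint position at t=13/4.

y_0=-2 y_1=2 y_2=-4
S(13/4) = 205/256

y_0 = S_0(0) = a_0 = -2
y_1 = S_1(0) = a_1 = 2
y_2 = S_1(1) = -4
t_q=13/4 is in segment 1 (τ=1/4); S_1(τ)=205/256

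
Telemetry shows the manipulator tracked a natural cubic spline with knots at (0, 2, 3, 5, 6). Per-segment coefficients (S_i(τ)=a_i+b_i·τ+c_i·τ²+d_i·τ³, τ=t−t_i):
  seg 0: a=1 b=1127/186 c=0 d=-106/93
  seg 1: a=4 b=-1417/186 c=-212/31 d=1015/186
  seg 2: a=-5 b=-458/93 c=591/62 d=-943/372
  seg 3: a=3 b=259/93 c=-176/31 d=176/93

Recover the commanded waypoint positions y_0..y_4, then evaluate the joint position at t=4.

y_0 = S_0(0) = a_0 = 1
y_1 = S_1(0) = a_1 = 4
y_2 = S_2(0) = a_2 = -5
y_3 = S_3(0) = a_3 = 3
y_4 = S_3(1) = 2
t_q=4 is in segment 2 (τ=1); S_2(τ)=-363/124

y_0=1 y_1=4 y_2=-5 y_3=3 y_4=2
S(4) = -363/124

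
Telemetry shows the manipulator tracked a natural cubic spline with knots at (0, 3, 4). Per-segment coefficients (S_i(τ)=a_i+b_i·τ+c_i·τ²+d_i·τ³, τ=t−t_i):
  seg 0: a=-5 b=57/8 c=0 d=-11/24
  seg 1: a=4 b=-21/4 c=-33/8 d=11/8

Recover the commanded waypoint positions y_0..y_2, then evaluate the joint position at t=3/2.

y_0 = S_0(0) = a_0 = -5
y_1 = S_1(0) = a_1 = 4
y_2 = S_1(1) = -4
t_q=3/2 is in segment 0 (τ=3/2); S_0(τ)=265/64

y_0=-5 y_1=4 y_2=-4
S(3/2) = 265/64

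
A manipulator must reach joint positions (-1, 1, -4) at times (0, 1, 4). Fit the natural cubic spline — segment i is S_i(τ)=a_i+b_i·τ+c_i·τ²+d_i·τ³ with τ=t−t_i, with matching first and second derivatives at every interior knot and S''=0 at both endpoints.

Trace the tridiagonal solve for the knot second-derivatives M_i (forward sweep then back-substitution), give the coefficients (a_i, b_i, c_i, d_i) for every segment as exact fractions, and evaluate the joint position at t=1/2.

  seg 0: a=-1 b=59/24 c=0 d=-11/24
  seg 1: a=1 b=13/12 c=-11/8 d=11/72
S(1/2) = 11/64

Δ: Δ0=2, Δ1=-5/3
row 1: diag=8, rhs=-22; c'=3/8, d'=-11/4
back: M1=-11/4
M: M0=0, M1=-11/4, M2=0
seg 0: a=-1, c=M0/2=0, d=(M1−M0)/(6·1)=-11/24, b=Δ0−h0·(2M0+M1)/6=59/24
seg 1: a=1, c=M1/2=-11/8, d=(M2−M1)/(6·3)=11/72, b=Δ1−h1·(2M1+M2)/6=13/12
t_q=1/2 → seg 0, τ=1/2; S=-1+59/24·τ+0·τ²+-11/24·τ³=11/64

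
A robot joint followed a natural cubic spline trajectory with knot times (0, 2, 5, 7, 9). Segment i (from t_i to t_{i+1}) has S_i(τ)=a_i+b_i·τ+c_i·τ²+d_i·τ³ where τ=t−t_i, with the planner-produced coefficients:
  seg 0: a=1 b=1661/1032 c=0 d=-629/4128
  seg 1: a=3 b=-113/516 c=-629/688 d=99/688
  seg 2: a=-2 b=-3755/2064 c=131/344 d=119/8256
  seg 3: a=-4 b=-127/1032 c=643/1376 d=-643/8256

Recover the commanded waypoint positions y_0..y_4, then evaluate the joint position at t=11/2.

y_0 = S_0(0) = a_0 = 1
y_1 = S_1(0) = a_1 = 3
y_2 = S_2(0) = a_2 = -2
y_3 = S_3(0) = a_3 = -4
y_4 = S_3(2) = -3
t_q=11/2 is in segment 2 (τ=1/2); S_2(τ)=-61923/22016

y_0=1 y_1=3 y_2=-2 y_3=-4 y_4=-3
S(11/2) = -61923/22016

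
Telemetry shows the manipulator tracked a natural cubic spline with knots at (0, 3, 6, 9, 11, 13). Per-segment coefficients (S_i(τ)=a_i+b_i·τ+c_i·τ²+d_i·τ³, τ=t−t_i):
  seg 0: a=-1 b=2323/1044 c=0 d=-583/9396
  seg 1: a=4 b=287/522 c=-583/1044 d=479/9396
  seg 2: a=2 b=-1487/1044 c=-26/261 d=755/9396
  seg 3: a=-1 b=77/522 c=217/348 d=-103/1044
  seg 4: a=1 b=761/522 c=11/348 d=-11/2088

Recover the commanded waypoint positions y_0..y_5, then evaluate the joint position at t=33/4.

y_0=-1 y_1=4 y_2=2 y_3=-1 y_4=1 y_5=4
S(33/4) = -5893/7424

y_0 = S_0(0) = a_0 = -1
y_1 = S_1(0) = a_1 = 4
y_2 = S_2(0) = a_2 = 2
y_3 = S_3(0) = a_3 = -1
y_4 = S_4(0) = a_4 = 1
y_5 = S_4(2) = 4
t_q=33/4 is in segment 2 (τ=9/4); S_2(τ)=-5893/7424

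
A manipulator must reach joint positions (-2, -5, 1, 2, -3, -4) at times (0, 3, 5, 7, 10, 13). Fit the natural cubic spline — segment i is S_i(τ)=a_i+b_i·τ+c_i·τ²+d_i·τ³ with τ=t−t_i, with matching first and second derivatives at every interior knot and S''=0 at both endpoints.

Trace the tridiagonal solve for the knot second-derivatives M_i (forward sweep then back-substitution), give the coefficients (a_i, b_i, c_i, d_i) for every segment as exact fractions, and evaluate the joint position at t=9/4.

  seg 0: a=-2 b=-2149/884 c=0 d=1265/7956
  seg 1: a=-5 b=823/442 c=1265/884 d=-381/884
  seg 2: a=1 b=1067/442 c=-1021/884 d=175/1768
  seg 3: a=2 b=-225/221 c=-124/221 d=686/5967
  seg 4: a=-3 b=-283/221 c=314/663 d=-314/5967
S(9/4) = -320143/56576

Δ: Δ0=-1, Δ1=3, Δ2=1/2, Δ3=-5/3, Δ4=-1/3
row 1: diag=10, rhs=24; c'=1/5, d'=12/5
row 2: denom=8−2·1/5=38/5; d'=(-15−2·12/5)/(38/5)=-99/38
row 3: denom=10−2·5/19=180/19; d'=(-13−2·-99/38)/(180/19)=-37/45
row 4: denom=12−3·19/60=221/20; d'=(8−3·-37/45)/(221/20)=628/663
back: M4=628/663
back: M3=-37/45−19/60·628/663=-248/221
back: M2=-99/38−5/19·-248/221=-1021/442
back: M1=12/5−1/5·-1021/442=1265/442
M: M0=0, M1=1265/442, M2=-1021/442, M3=-248/221, M4=628/663, M5=0
seg 0: a=-2, c=M0/2=0, d=(M1−M0)/(6·3)=1265/7956, b=Δ0−h0·(2M0+M1)/6=-2149/884
seg 1: a=-5, c=M1/2=1265/884, d=(M2−M1)/(6·2)=-381/884, b=Δ1−h1·(2M1+M2)/6=823/442
seg 2: a=1, c=M2/2=-1021/884, d=(M3−M2)/(6·2)=175/1768, b=Δ2−h2·(2M2+M3)/6=1067/442
seg 3: a=2, c=M3/2=-124/221, d=(M4−M3)/(6·3)=686/5967, b=Δ3−h3·(2M3+M4)/6=-225/221
seg 4: a=-3, c=M4/2=314/663, d=(M5−M4)/(6·3)=-314/5967, b=Δ4−h4·(2M4+M5)/6=-283/221
t_q=9/4 → seg 0, τ=9/4; S=-2+-2149/884·τ+0·τ²+1265/7956·τ³=-320143/56576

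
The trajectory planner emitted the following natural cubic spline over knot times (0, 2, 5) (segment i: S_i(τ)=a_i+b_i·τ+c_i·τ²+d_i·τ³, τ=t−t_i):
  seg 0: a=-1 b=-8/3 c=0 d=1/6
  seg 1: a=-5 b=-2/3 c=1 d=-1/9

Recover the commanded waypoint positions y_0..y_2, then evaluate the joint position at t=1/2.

y_0=-1 y_1=-5 y_2=-1
S(1/2) = -37/16

y_0 = S_0(0) = a_0 = -1
y_1 = S_1(0) = a_1 = -5
y_2 = S_1(3) = -1
t_q=1/2 is in segment 0 (τ=1/2); S_0(τ)=-37/16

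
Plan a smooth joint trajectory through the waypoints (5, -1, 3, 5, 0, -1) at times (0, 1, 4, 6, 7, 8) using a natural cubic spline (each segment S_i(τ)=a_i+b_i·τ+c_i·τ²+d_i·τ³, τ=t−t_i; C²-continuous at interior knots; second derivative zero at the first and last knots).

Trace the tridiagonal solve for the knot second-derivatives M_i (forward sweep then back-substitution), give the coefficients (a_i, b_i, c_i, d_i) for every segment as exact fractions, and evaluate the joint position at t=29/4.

Δ: Δ0=-6, Δ1=4/3, Δ2=1, Δ3=-5, Δ4=-1
row 1: diag=8, rhs=44; c'=3/8, d'=11/2
row 2: denom=10−3·3/8=71/8; d'=(-2−3·11/2)/(71/8)=-148/71
row 3: denom=6−2·16/71=394/71; d'=(-36−2·-148/71)/(394/71)=-1130/197
row 4: denom=4−1·71/394=1505/394; d'=(24−1·-1130/197)/(1505/394)=11716/1505
back: M4=11716/1505
back: M3=-1130/197−71/394·11716/1505=-10744/1505
back: M2=-148/71−16/71·-10744/1505=-716/1505
back: M1=11/2−3/8·-716/1505=8546/1505
M: M0=0, M1=8546/1505, M2=-716/1505, M3=-10744/1505, M4=11716/1505, M5=0
seg 0: a=5, c=M0/2=0, d=(M1−M0)/(6·1)=4273/4515, b=Δ0−h0·(2M0+M1)/6=-31363/4515
seg 1: a=-1, c=M1/2=4273/1505, d=(M2−M1)/(6·3)=-4631/13545, b=Δ1−h1·(2M1+M2)/6=-18544/4515
seg 2: a=3, c=M2/2=-358/1505, d=(M3−M2)/(6·2)=-2507/4515, b=Δ2−h2·(2M2+M3)/6=16691/4515
seg 3: a=5, c=M3/2=-5372/1505, d=(M4−M3)/(6·1)=2246/903, b=Δ3−h3·(2M3+M4)/6=-2527/645
seg 4: a=0, c=M4/2=5858/1505, d=(M5−M4)/(6·1)=-5858/4515, b=Δ4−h4·(2M4+M5)/6=-16231/4515
t_q=29/4 → seg 4, τ=1/4; S=0+-16231/4515·τ+5858/1505·τ²+-5858/4515·τ³=-4649/6880

  seg 0: a=5 b=-31363/4515 c=0 d=4273/4515
  seg 1: a=-1 b=-18544/4515 c=4273/1505 d=-4631/13545
  seg 2: a=3 b=16691/4515 c=-358/1505 d=-2507/4515
  seg 3: a=5 b=-2527/645 c=-5372/1505 d=2246/903
  seg 4: a=0 b=-16231/4515 c=5858/1505 d=-5858/4515
S(29/4) = -4649/6880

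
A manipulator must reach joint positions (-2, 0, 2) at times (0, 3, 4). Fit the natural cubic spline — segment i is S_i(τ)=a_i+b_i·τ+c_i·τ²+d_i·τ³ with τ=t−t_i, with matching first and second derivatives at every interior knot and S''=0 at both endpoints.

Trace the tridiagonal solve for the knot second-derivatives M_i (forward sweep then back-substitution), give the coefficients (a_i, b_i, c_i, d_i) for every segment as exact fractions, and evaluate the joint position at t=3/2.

  seg 0: a=-2 b=1/6 c=0 d=1/18
  seg 1: a=0 b=5/3 c=1/2 d=-1/6
S(3/2) = -25/16

Δ: Δ0=2/3, Δ1=2
row 1: diag=8, rhs=8; c'=1/8, d'=1
back: M1=1
M: M0=0, M1=1, M2=0
seg 0: a=-2, c=M0/2=0, d=(M1−M0)/(6·3)=1/18, b=Δ0−h0·(2M0+M1)/6=1/6
seg 1: a=0, c=M1/2=1/2, d=(M2−M1)/(6·1)=-1/6, b=Δ1−h1·(2M1+M2)/6=5/3
t_q=3/2 → seg 0, τ=3/2; S=-2+1/6·τ+0·τ²+1/18·τ³=-25/16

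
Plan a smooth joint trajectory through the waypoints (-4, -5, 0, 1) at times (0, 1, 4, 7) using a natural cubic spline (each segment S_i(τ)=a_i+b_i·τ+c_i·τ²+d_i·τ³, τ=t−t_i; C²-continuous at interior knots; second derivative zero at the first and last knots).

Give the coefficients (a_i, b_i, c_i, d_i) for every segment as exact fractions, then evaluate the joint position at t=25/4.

Δ: Δ0=-1, Δ1=5/3, Δ2=1/3
row 1: diag=8, rhs=16; c'=3/8, d'=2
row 2: denom=12−3·3/8=87/8; d'=(-8−3·2)/(87/8)=-112/87
back: M2=-112/87
back: M1=2−3/8·-112/87=72/29
M: M0=0, M1=72/29, M2=-112/87, M3=0
seg 0: a=-4, c=M0/2=0, d=(M1−M0)/(6·1)=12/29, b=Δ0−h0·(2M0+M1)/6=-41/29
seg 1: a=-5, c=M1/2=36/29, d=(M2−M1)/(6·3)=-164/783, b=Δ1−h1·(2M1+M2)/6=-5/29
seg 2: a=0, c=M2/2=-56/87, d=(M3−M2)/(6·3)=56/783, b=Δ2−h2·(2M2+M3)/6=47/29
t_q=25/4 → seg 2, τ=9/4; S=0+47/29·τ+-56/87·τ²+56/783·τ³=279/232

  seg 0: a=-4 b=-41/29 c=0 d=12/29
  seg 1: a=-5 b=-5/29 c=36/29 d=-164/783
  seg 2: a=0 b=47/29 c=-56/87 d=56/783
S(25/4) = 279/232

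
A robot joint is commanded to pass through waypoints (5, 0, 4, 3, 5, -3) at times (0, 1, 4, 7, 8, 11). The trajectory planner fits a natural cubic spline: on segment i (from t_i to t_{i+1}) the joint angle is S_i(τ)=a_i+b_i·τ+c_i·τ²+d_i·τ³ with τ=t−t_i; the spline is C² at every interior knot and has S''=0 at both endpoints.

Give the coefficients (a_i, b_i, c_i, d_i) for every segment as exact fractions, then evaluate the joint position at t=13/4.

Δ: Δ0=-5, Δ1=4/3, Δ2=-1/3, Δ3=2, Δ4=-8/3
row 1: diag=8, rhs=38; c'=3/8, d'=19/4
row 2: denom=12−3·3/8=87/8; d'=(-10−3·19/4)/(87/8)=-194/87
row 3: denom=8−3·8/29=208/29; d'=(14−3·-194/87)/(208/29)=75/26
row 4: denom=8−1·29/208=1635/208; d'=(-28−1·75/26)/(1635/208)=-6424/1635
back: M4=-6424/1635
back: M3=75/26−29/208·-6424/1635=5612/1635
back: M2=-194/87−8/29·5612/1635=-5194/1635
back: M1=19/4−3/8·-5194/1635=3238/545
M: M0=0, M1=3238/545, M2=-5194/1635, M3=5612/1635, M4=-6424/1635, M5=0
seg 0: a=5, c=M0/2=0, d=(M1−M0)/(6·1)=1619/1635, b=Δ0−h0·(2M0+M1)/6=-9794/1635
seg 1: a=0, c=M1/2=1619/545, d=(M2−M1)/(6·3)=-7454/14715, b=Δ1−h1·(2M1+M2)/6=-4937/1635
seg 2: a=4, c=M2/2=-2597/1635, d=(M3−M2)/(6·3)=1801/4905, b=Δ2−h2·(2M2+M3)/6=1843/1635
seg 3: a=3, c=M3/2=2806/1635, d=(M4−M3)/(6·1)=-2006/1635, b=Δ3−h3·(2M3+M4)/6=494/327
seg 4: a=5, c=M4/2=-3212/1635, d=(M5−M4)/(6·3)=3212/14715, b=Δ4−h4·(2M4+M5)/6=688/545
t_q=13/4 → seg 1, τ=9/4; S=0+-4937/1635·τ+1619/545·τ²+-7454/14715·τ³=43161/17440

  seg 0: a=5 b=-9794/1635 c=0 d=1619/1635
  seg 1: a=0 b=-4937/1635 c=1619/545 d=-7454/14715
  seg 2: a=4 b=1843/1635 c=-2597/1635 d=1801/4905
  seg 3: a=3 b=494/327 c=2806/1635 d=-2006/1635
  seg 4: a=5 b=688/545 c=-3212/1635 d=3212/14715
S(13/4) = 43161/17440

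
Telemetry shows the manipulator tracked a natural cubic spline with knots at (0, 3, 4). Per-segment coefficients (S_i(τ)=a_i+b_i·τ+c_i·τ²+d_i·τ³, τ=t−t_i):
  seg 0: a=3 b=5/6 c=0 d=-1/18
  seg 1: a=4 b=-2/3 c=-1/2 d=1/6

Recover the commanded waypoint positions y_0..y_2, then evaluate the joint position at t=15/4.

y_0 = S_0(0) = a_0 = 3
y_1 = S_1(0) = a_1 = 4
y_2 = S_1(1) = 3
t_q=15/4 is in segment 1 (τ=3/4); S_1(τ)=421/128

y_0=3 y_1=4 y_2=3
S(15/4) = 421/128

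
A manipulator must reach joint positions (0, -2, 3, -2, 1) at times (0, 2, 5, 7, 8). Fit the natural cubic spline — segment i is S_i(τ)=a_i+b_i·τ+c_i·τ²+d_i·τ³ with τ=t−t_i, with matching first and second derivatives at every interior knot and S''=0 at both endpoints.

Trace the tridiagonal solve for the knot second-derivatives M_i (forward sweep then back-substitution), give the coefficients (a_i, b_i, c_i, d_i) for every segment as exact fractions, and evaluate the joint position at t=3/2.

  seg 0: a=0 b=-1531/759 c=0 d=193/759
  seg 1: a=-2 b=785/759 c=386/253 d=-998/2277
  seg 2: a=3 b=-1249/759 c=-612/253 d=6047/6072
  seg 3: a=-2 b=955/1518 c=3599/1012 d=-3599/3036
S(3/2) = -4387/2024

Δ: Δ0=-1, Δ1=5/3, Δ2=-5/2, Δ3=3
row 1: diag=10, rhs=16; c'=3/10, d'=8/5
row 2: denom=10−3·3/10=91/10; d'=(-25−3·8/5)/(91/10)=-298/91
row 3: denom=6−2·20/91=506/91; d'=(33−2·-298/91)/(506/91)=3599/506
back: M3=3599/506
back: M2=-298/91−20/91·3599/506=-1224/253
back: M1=8/5−3/10·-1224/253=772/253
M: M0=0, M1=772/253, M2=-1224/253, M3=3599/506, M4=0
seg 0: a=0, c=M0/2=0, d=(M1−M0)/(6·2)=193/759, b=Δ0−h0·(2M0+M1)/6=-1531/759
seg 1: a=-2, c=M1/2=386/253, d=(M2−M1)/(6·3)=-998/2277, b=Δ1−h1·(2M1+M2)/6=785/759
seg 2: a=3, c=M2/2=-612/253, d=(M3−M2)/(6·2)=6047/6072, b=Δ2−h2·(2M2+M3)/6=-1249/759
seg 3: a=-2, c=M3/2=3599/1012, d=(M4−M3)/(6·1)=-3599/3036, b=Δ3−h3·(2M3+M4)/6=955/1518
t_q=3/2 → seg 0, τ=3/2; S=0+-1531/759·τ+0·τ²+193/759·τ³=-4387/2024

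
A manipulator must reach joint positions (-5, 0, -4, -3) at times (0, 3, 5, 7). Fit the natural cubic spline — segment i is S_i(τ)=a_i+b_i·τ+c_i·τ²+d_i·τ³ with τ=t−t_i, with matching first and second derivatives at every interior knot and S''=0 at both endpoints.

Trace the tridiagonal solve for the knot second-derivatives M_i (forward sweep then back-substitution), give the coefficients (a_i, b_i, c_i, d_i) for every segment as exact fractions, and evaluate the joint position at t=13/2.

Δ: Δ0=5/3, Δ1=-2, Δ2=1/2
row 1: diag=10, rhs=-22; c'=1/5, d'=-11/5
row 2: denom=8−2·1/5=38/5; d'=(15−2·-11/5)/(38/5)=97/38
back: M2=97/38
back: M1=-11/5−1/5·97/38=-103/38
M: M0=0, M1=-103/38, M2=97/38, M3=0
seg 0: a=-5, c=M0/2=0, d=(M1−M0)/(6·3)=-103/684, b=Δ0−h0·(2M0+M1)/6=689/228
seg 1: a=0, c=M1/2=-103/76, d=(M2−M1)/(6·2)=25/57, b=Δ1−h1·(2M1+M2)/6=-119/114
seg 2: a=-4, c=M2/2=97/76, d=(M3−M2)/(6·2)=-97/456, b=Δ2−h2·(2M2+M3)/6=-137/114
t_q=13/2 → seg 2, τ=3/2; S=-4+-137/114·τ+97/76·τ²+-97/456·τ³=-4437/1216

  seg 0: a=-5 b=689/228 c=0 d=-103/684
  seg 1: a=0 b=-119/114 c=-103/76 d=25/57
  seg 2: a=-4 b=-137/114 c=97/76 d=-97/456
S(13/2) = -4437/1216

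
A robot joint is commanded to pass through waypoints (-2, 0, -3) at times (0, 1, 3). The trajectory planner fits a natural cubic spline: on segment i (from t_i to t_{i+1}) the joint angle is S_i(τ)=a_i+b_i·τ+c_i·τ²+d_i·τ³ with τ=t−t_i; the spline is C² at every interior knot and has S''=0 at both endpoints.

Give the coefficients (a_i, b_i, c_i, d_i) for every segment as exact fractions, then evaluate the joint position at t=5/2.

  seg 0: a=-2 b=31/12 c=0 d=-7/12
  seg 1: a=0 b=5/6 c=-7/4 d=7/24
S(5/2) = -109/64

Δ: Δ0=2, Δ1=-3/2
row 1: diag=6, rhs=-21; c'=1/3, d'=-7/2
back: M1=-7/2
M: M0=0, M1=-7/2, M2=0
seg 0: a=-2, c=M0/2=0, d=(M1−M0)/(6·1)=-7/12, b=Δ0−h0·(2M0+M1)/6=31/12
seg 1: a=0, c=M1/2=-7/4, d=(M2−M1)/(6·2)=7/24, b=Δ1−h1·(2M1+M2)/6=5/6
t_q=5/2 → seg 1, τ=3/2; S=0+5/6·τ+-7/4·τ²+7/24·τ³=-109/64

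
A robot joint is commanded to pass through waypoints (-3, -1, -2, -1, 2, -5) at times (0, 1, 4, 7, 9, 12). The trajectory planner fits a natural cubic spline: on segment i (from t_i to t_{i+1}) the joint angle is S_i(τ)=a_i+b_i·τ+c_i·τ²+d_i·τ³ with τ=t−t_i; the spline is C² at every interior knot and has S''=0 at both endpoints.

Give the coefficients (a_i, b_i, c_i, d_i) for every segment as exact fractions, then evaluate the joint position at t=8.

Δ: Δ0=2, Δ1=-1/3, Δ2=1/3, Δ3=3/2, Δ4=-7/3
row 1: diag=8, rhs=-14; c'=3/8, d'=-7/4
row 2: denom=12−3·3/8=87/8; d'=(4−3·-7/4)/(87/8)=74/87
row 3: denom=10−3·8/29=266/29; d'=(7−3·74/87)/(266/29)=129/266
row 4: denom=10−2·29/133=1272/133; d'=(-23−2·129/266)/(1272/133)=-797/318
back: M4=-797/318
back: M3=129/266−29/133·-797/318=164/159
back: M2=74/87−8/29·164/159=30/53
back: M1=-7/4−3/8·30/53=-104/53
M: M0=0, M1=-104/53, M2=30/53, M3=164/159, M4=-797/318, M5=0
seg 0: a=-3, c=M0/2=0, d=(M1−M0)/(6·1)=-52/159, b=Δ0−h0·(2M0+M1)/6=370/159
seg 1: a=-1, c=M1/2=-52/53, d=(M2−M1)/(6·3)=67/477, b=Δ1−h1·(2M1+M2)/6=214/159
seg 2: a=-2, c=M2/2=15/53, d=(M3−M2)/(6·3)=37/1431, b=Δ2−h2·(2M2+M3)/6=-119/159
seg 3: a=-1, c=M3/2=82/159, d=(M4−M3)/(6·2)=-125/424, b=Δ3−h3·(2M3+M4)/6=262/159
seg 4: a=2, c=M4/2=-797/636, d=(M5−M4)/(6·3)=797/5724, b=Δ4−h4·(2M4+M5)/6=55/318
t_q=8 → seg 3, τ=1; S=-1+262/159·τ+82/159·τ²+-125/424·τ³=1105/1272

  seg 0: a=-3 b=370/159 c=0 d=-52/159
  seg 1: a=-1 b=214/159 c=-52/53 d=67/477
  seg 2: a=-2 b=-119/159 c=15/53 d=37/1431
  seg 3: a=-1 b=262/159 c=82/159 d=-125/424
  seg 4: a=2 b=55/318 c=-797/636 d=797/5724
S(8) = 1105/1272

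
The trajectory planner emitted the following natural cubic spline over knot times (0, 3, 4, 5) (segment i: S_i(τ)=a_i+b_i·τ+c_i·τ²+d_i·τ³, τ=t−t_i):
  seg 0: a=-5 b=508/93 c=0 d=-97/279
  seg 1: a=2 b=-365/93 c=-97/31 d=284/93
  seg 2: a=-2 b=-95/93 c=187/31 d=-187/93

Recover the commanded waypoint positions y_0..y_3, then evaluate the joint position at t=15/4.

y_0 = S_0(0) = a_0 = -5
y_1 = S_1(0) = a_1 = 2
y_2 = S_2(0) = a_2 = -2
y_3 = S_2(1) = 1
t_q=15/4 is in segment 1 (τ=3/4); S_1(τ)=-351/248

y_0=-5 y_1=2 y_2=-2 y_3=1
S(15/4) = -351/248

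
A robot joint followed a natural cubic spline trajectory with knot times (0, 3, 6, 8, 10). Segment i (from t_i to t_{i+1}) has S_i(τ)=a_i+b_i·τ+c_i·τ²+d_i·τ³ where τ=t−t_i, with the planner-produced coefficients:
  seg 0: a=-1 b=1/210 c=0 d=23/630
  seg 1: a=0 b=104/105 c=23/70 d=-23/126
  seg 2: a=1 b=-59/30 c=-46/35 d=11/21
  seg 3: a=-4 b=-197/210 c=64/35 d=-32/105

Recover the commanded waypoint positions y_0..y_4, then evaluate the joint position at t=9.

y_0=-1 y_1=0 y_2=1 y_3=-4 y_4=-1
S(9) = -239/70

y_0 = S_0(0) = a_0 = -1
y_1 = S_1(0) = a_1 = 0
y_2 = S_2(0) = a_2 = 1
y_3 = S_3(0) = a_3 = -4
y_4 = S_3(2) = -1
t_q=9 is in segment 3 (τ=1); S_3(τ)=-239/70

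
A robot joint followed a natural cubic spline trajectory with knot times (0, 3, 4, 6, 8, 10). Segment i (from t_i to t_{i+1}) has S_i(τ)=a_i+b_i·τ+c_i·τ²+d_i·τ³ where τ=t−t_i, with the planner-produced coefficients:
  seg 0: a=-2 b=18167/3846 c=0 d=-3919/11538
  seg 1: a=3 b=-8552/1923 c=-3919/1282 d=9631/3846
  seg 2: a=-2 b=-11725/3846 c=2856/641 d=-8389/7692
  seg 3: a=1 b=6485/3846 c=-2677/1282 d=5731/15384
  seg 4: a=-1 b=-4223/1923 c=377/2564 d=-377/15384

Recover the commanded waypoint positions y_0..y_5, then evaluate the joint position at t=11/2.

y_0 = S_0(0) = a_0 = -2
y_1 = S_1(0) = a_1 = 3
y_2 = S_2(0) = a_2 = -2
y_3 = S_3(0) = a_3 = 1
y_4 = S_4(0) = a_4 = -1
y_5 = S_4(2) = -5
t_q=11/2 is in segment 2 (τ=3/2); S_2(τ)=-4693/20512

y_0=-2 y_1=3 y_2=-2 y_3=1 y_4=-1 y_5=-5
S(11/2) = -4693/20512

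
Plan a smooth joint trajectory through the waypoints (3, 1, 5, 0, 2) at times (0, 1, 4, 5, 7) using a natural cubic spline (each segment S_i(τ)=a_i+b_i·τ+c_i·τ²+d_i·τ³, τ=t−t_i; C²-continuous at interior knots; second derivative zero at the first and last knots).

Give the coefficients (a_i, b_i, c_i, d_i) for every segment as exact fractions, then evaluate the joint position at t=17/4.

  seg 0: a=3 b=-1399/483 c=0 d=433/483
  seg 1: a=1 b=-100/483 c=433/161 d=-1051/1449
  seg 2: a=5 b=-1765/483 c=-618/161 d=172/69
  seg 3: a=0 b=-1861/483 c=586/161 d=-293/483
S(17/4) = 10009/2576

Δ: Δ0=-2, Δ1=4/3, Δ2=-5, Δ3=1
row 1: diag=8, rhs=20; c'=3/8, d'=5/2
row 2: denom=8−3·3/8=55/8; d'=(-38−3·5/2)/(55/8)=-364/55
row 3: denom=6−1·8/55=322/55; d'=(36−1·-364/55)/(322/55)=1172/161
back: M3=1172/161
back: M2=-364/55−8/55·1172/161=-1236/161
back: M1=5/2−3/8·-1236/161=866/161
M: M0=0, M1=866/161, M2=-1236/161, M3=1172/161, M4=0
seg 0: a=3, c=M0/2=0, d=(M1−M0)/(6·1)=433/483, b=Δ0−h0·(2M0+M1)/6=-1399/483
seg 1: a=1, c=M1/2=433/161, d=(M2−M1)/(6·3)=-1051/1449, b=Δ1−h1·(2M1+M2)/6=-100/483
seg 2: a=5, c=M2/2=-618/161, d=(M3−M2)/(6·1)=172/69, b=Δ2−h2·(2M2+M3)/6=-1765/483
seg 3: a=0, c=M3/2=586/161, d=(M4−M3)/(6·2)=-293/483, b=Δ3−h3·(2M3+M4)/6=-1861/483
t_q=17/4 → seg 2, τ=1/4; S=5+-1765/483·τ+-618/161·τ²+172/69·τ³=10009/2576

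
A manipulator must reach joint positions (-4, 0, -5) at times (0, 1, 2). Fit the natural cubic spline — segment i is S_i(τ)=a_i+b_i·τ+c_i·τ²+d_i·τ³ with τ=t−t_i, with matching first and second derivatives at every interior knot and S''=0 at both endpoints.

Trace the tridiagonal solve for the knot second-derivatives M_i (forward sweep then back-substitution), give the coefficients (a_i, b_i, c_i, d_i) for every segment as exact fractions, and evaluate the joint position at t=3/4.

Δ: Δ0=4, Δ1=-5
row 1: diag=4, rhs=-54; c'=1/4, d'=-27/2
back: M1=-27/2
M: M0=0, M1=-27/2, M2=0
seg 0: a=-4, c=M0/2=0, d=(M1−M0)/(6·1)=-9/4, b=Δ0−h0·(2M0+M1)/6=25/4
seg 1: a=0, c=M1/2=-27/4, d=(M2−M1)/(6·1)=9/4, b=Δ1−h1·(2M1+M2)/6=-1/2
t_q=3/4 → seg 0, τ=3/4; S=-4+25/4·τ+0·τ²+-9/4·τ³=-67/256

  seg 0: a=-4 b=25/4 c=0 d=-9/4
  seg 1: a=0 b=-1/2 c=-27/4 d=9/4
S(3/4) = -67/256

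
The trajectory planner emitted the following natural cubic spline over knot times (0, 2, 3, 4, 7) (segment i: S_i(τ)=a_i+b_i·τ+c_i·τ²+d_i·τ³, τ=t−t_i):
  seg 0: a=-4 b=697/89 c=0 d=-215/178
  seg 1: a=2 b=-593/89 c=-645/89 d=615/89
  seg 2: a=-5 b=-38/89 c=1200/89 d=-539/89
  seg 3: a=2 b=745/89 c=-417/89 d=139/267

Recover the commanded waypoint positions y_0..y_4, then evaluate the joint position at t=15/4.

y_0=-4 y_1=2 y_2=-5 y_3=2 y_4=-1
S(15/4) = -1657/5696

y_0 = S_0(0) = a_0 = -4
y_1 = S_1(0) = a_1 = 2
y_2 = S_2(0) = a_2 = -5
y_3 = S_3(0) = a_3 = 2
y_4 = S_3(3) = -1
t_q=15/4 is in segment 2 (τ=3/4); S_2(τ)=-1657/5696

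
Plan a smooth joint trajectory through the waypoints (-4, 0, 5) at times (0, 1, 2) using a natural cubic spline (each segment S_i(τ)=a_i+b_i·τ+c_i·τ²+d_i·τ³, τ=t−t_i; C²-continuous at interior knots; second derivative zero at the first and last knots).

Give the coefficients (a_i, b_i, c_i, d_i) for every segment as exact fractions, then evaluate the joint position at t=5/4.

  seg 0: a=-4 b=15/4 c=0 d=1/4
  seg 1: a=0 b=9/2 c=3/4 d=-1/4
S(5/4) = 299/256

Δ: Δ0=4, Δ1=5
row 1: diag=4, rhs=6; c'=1/4, d'=3/2
back: M1=3/2
M: M0=0, M1=3/2, M2=0
seg 0: a=-4, c=M0/2=0, d=(M1−M0)/(6·1)=1/4, b=Δ0−h0·(2M0+M1)/6=15/4
seg 1: a=0, c=M1/2=3/4, d=(M2−M1)/(6·1)=-1/4, b=Δ1−h1·(2M1+M2)/6=9/2
t_q=5/4 → seg 1, τ=1/4; S=0+9/2·τ+3/4·τ²+-1/4·τ³=299/256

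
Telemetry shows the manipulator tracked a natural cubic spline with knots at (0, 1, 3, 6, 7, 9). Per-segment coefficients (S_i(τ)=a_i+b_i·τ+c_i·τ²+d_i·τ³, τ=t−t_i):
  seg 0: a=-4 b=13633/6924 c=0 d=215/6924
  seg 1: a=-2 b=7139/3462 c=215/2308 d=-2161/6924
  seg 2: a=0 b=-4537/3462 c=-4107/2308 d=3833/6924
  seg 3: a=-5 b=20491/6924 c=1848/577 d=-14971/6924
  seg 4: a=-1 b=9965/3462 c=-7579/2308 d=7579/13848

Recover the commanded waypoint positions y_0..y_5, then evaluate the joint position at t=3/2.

y_0=-4 y_1=-2 y_2=0 y_3=-5 y_4=-1 y_5=-4
S(3/2) = -18181/18464

y_0 = S_0(0) = a_0 = -4
y_1 = S_1(0) = a_1 = -2
y_2 = S_2(0) = a_2 = 0
y_3 = S_3(0) = a_3 = -5
y_4 = S_4(0) = a_4 = -1
y_5 = S_4(2) = -4
t_q=3/2 is in segment 1 (τ=1/2); S_1(τ)=-18181/18464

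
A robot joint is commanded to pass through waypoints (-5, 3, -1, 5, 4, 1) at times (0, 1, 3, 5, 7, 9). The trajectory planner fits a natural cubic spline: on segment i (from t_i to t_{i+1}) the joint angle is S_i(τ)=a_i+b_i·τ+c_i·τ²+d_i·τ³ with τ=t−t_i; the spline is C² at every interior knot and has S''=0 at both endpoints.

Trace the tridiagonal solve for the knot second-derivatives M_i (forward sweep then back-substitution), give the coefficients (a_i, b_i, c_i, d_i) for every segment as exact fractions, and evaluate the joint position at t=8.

Δ: Δ0=8, Δ1=-2, Δ2=3, Δ3=-1/2, Δ4=-3/2
row 1: diag=6, rhs=-60; c'=1/3, d'=-10
row 2: denom=8−2·1/3=22/3; d'=(30−2·-10)/(22/3)=75/11
row 3: denom=8−2·3/11=82/11; d'=(-21−2·75/11)/(82/11)=-381/82
row 4: denom=8−2·11/41=306/41; d'=(-6−2·-381/82)/(306/41)=15/34
back: M4=15/34
back: M3=-381/82−11/41·15/34=-81/17
back: M2=75/11−3/11·-81/17=138/17
back: M1=-10−1/3·138/17=-216/17
M: M0=0, M1=-216/17, M2=138/17, M3=-81/17, M4=15/34, M5=0
seg 0: a=-5, c=M0/2=0, d=(M1−M0)/(6·1)=-36/17, b=Δ0−h0·(2M0+M1)/6=172/17
seg 1: a=3, c=M1/2=-108/17, d=(M2−M1)/(6·2)=59/34, b=Δ1−h1·(2M1+M2)/6=64/17
seg 2: a=-1, c=M2/2=69/17, d=(M3−M2)/(6·2)=-73/68, b=Δ2−h2·(2M2+M3)/6=-14/17
seg 3: a=5, c=M3/2=-81/34, d=(M4−M3)/(6·2)=59/136, b=Δ3−h3·(2M3+M4)/6=43/17
seg 4: a=4, c=M4/2=15/68, d=(M5−M4)/(6·2)=-5/136, b=Δ4−h4·(2M4+M5)/6=-61/34
t_q=8 → seg 4, τ=1; S=4+-61/34·τ+15/68·τ²+-5/136·τ³=325/136

  seg 0: a=-5 b=172/17 c=0 d=-36/17
  seg 1: a=3 b=64/17 c=-108/17 d=59/34
  seg 2: a=-1 b=-14/17 c=69/17 d=-73/68
  seg 3: a=5 b=43/17 c=-81/34 d=59/136
  seg 4: a=4 b=-61/34 c=15/68 d=-5/136
S(8) = 325/136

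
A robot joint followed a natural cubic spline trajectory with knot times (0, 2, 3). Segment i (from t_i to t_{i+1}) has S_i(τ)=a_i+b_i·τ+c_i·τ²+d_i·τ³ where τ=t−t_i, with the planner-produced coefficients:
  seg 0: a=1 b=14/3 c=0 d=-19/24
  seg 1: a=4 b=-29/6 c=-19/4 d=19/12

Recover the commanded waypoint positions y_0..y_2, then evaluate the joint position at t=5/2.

y_0 = S_0(0) = a_0 = 1
y_1 = S_1(0) = a_1 = 4
y_2 = S_1(1) = -4
t_q=5/2 is in segment 1 (τ=1/2); S_1(τ)=19/32

y_0=1 y_1=4 y_2=-4
S(5/2) = 19/32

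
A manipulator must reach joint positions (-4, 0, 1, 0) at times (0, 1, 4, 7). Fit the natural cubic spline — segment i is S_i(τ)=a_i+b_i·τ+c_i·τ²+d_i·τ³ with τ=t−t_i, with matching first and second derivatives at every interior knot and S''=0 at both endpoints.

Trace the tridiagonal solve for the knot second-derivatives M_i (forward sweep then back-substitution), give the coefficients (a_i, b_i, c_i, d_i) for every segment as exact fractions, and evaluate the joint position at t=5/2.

  seg 0: a=-4 b=130/29 c=0 d=-14/29
  seg 1: a=0 b=88/29 c=-42/29 d=143/783
  seg 2: a=1 b=-21/29 c=17/87 d=-17/783
S(5/2) = 443/232

Δ: Δ0=4, Δ1=1/3, Δ2=-1/3
row 1: diag=8, rhs=-22; c'=3/8, d'=-11/4
row 2: denom=12−3·3/8=87/8; d'=(-4−3·-11/4)/(87/8)=34/87
back: M2=34/87
back: M1=-11/4−3/8·34/87=-84/29
M: M0=0, M1=-84/29, M2=34/87, M3=0
seg 0: a=-4, c=M0/2=0, d=(M1−M0)/(6·1)=-14/29, b=Δ0−h0·(2M0+M1)/6=130/29
seg 1: a=0, c=M1/2=-42/29, d=(M2−M1)/(6·3)=143/783, b=Δ1−h1·(2M1+M2)/6=88/29
seg 2: a=1, c=M2/2=17/87, d=(M3−M2)/(6·3)=-17/783, b=Δ2−h2·(2M2+M3)/6=-21/29
t_q=5/2 → seg 1, τ=3/2; S=0+88/29·τ+-42/29·τ²+143/783·τ³=443/232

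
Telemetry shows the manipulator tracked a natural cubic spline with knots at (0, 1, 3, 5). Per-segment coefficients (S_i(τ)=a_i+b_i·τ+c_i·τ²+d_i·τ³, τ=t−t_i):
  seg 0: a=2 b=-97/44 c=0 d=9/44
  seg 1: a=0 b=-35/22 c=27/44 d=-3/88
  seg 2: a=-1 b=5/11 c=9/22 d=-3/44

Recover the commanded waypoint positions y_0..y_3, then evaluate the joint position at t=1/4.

y_0=2 y_1=0 y_2=-1 y_3=1
S(1/4) = 4089/2816

y_0 = S_0(0) = a_0 = 2
y_1 = S_1(0) = a_1 = 0
y_2 = S_2(0) = a_2 = -1
y_3 = S_2(2) = 1
t_q=1/4 is in segment 0 (τ=1/4); S_0(τ)=4089/2816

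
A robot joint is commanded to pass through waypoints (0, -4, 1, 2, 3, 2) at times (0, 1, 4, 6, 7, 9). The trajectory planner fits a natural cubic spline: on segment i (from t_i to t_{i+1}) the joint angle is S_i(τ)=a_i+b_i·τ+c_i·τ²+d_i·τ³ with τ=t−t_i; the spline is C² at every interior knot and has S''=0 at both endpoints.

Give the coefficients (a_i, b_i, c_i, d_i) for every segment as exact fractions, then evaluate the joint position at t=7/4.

  seg 0: a=0 b=-67013/13758 c=0 d=11981/13758
  seg 1: a=-4 b=-15535/6879 c=11981/4586 d=-5981/13758
  seg 2: a=1 b=23101/13758 c=-2981/2293 d=9775/27516
  seg 3: a=2 b=10207/13758 c=3813/4586 d=-3944/6879
  seg 4: a=3 b=9421/13758 c=-4075/4586 d=4075/27516
S(7/4) = -1293649/293504

Δ: Δ0=-4, Δ1=5/3, Δ2=1/2, Δ3=1, Δ4=-1/2
row 1: diag=8, rhs=34; c'=3/8, d'=17/4
row 2: denom=10−3·3/8=71/8; d'=(-7−3·17/4)/(71/8)=-158/71
row 3: denom=6−2·16/71=394/71; d'=(3−2·-158/71)/(394/71)=529/394
row 4: denom=6−1·71/394=2293/394; d'=(-9−1·529/394)/(2293/394)=-4075/2293
back: M4=-4075/2293
back: M3=529/394−71/394·-4075/2293=3813/2293
back: M2=-158/71−16/71·3813/2293=-5962/2293
back: M1=17/4−3/8·-5962/2293=11981/2293
M: M0=0, M1=11981/2293, M2=-5962/2293, M3=3813/2293, M4=-4075/2293, M5=0
seg 0: a=0, c=M0/2=0, d=(M1−M0)/(6·1)=11981/13758, b=Δ0−h0·(2M0+M1)/6=-67013/13758
seg 1: a=-4, c=M1/2=11981/4586, d=(M2−M1)/(6·3)=-5981/13758, b=Δ1−h1·(2M1+M2)/6=-15535/6879
seg 2: a=1, c=M2/2=-2981/2293, d=(M3−M2)/(6·2)=9775/27516, b=Δ2−h2·(2M2+M3)/6=23101/13758
seg 3: a=2, c=M3/2=3813/4586, d=(M4−M3)/(6·1)=-3944/6879, b=Δ3−h3·(2M3+M4)/6=10207/13758
seg 4: a=3, c=M4/2=-4075/4586, d=(M5−M4)/(6·2)=4075/27516, b=Δ4−h4·(2M4+M5)/6=9421/13758
t_q=7/4 → seg 1, τ=3/4; S=-4+-15535/6879·τ+11981/4586·τ²+-5981/13758·τ³=-1293649/293504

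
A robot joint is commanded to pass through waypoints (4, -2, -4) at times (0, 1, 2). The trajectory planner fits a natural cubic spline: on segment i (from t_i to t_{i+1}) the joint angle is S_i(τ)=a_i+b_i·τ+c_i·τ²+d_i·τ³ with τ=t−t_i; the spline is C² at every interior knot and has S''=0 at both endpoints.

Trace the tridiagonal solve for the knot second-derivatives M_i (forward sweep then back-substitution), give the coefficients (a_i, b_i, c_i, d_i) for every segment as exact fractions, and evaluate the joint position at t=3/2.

Δ: Δ0=-6, Δ1=-2
row 1: diag=4, rhs=24; c'=1/4, d'=6
back: M1=6
M: M0=0, M1=6, M2=0
seg 0: a=4, c=M0/2=0, d=(M1−M0)/(6·1)=1, b=Δ0−h0·(2M0+M1)/6=-7
seg 1: a=-2, c=M1/2=3, d=(M2−M1)/(6·1)=-1, b=Δ1−h1·(2M1+M2)/6=-4
t_q=3/2 → seg 1, τ=1/2; S=-2+-4·τ+3·τ²+-1·τ³=-27/8

  seg 0: a=4 b=-7 c=0 d=1
  seg 1: a=-2 b=-4 c=3 d=-1
S(3/2) = -27/8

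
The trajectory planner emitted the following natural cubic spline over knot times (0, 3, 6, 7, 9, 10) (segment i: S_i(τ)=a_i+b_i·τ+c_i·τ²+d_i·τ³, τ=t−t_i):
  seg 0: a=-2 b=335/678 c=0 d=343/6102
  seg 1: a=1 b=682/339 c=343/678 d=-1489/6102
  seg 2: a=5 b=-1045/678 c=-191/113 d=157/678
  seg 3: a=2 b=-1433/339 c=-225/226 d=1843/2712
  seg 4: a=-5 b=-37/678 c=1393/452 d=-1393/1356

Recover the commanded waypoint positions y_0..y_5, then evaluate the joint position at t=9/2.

y_0=-2 y_1=1 y_2=5 y_3=2 y_4=-5 y_5=-3
S(9/2) = 7833/1808

y_0 = S_0(0) = a_0 = -2
y_1 = S_1(0) = a_1 = 1
y_2 = S_2(0) = a_2 = 5
y_3 = S_3(0) = a_3 = 2
y_4 = S_4(0) = a_4 = -5
y_5 = S_4(1) = -3
t_q=9/2 is in segment 1 (τ=3/2); S_1(τ)=7833/1808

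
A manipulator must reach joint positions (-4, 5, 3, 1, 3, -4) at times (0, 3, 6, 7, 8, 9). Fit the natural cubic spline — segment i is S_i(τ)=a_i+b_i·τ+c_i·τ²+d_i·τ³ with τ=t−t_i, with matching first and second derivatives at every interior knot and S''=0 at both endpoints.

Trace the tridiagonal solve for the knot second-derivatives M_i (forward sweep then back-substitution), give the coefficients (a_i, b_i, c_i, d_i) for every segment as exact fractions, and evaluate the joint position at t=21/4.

  seg 0: a=-4 b=4642/1257 c=0 d=-871/11313
  seg 1: a=5 b=2029/1257 c=-871/1257 d=-254/11313
  seg 2: a=3 b=-3959/1257 c=-375/419 d=2570/1257
  seg 3: a=1 b=1501/1257 c=2195/419 d=-5572/1257
  seg 4: a=3 b=-2045/1257 c=-3377/419 d=3377/1257
S(21/4) = 65273/13408

Δ: Δ0=3, Δ1=-2/3, Δ2=-2, Δ3=2, Δ4=-7
row 1: diag=12, rhs=-22; c'=1/4, d'=-11/6
row 2: denom=8−3·1/4=29/4; d'=(-8−3·-11/6)/(29/4)=-10/29
row 3: denom=4−1·4/29=112/29; d'=(24−1·-10/29)/(112/29)=353/56
row 4: denom=4−1·29/112=419/112; d'=(-54−1·353/56)/(419/112)=-6754/419
back: M4=-6754/419
back: M3=353/56−29/112·-6754/419=4390/419
back: M2=-10/29−4/29·4390/419=-750/419
back: M1=-11/6−1/4·-750/419=-1742/1257
M: M0=0, M1=-1742/1257, M2=-750/419, M3=4390/419, M4=-6754/419, M5=0
seg 0: a=-4, c=M0/2=0, d=(M1−M0)/(6·3)=-871/11313, b=Δ0−h0·(2M0+M1)/6=4642/1257
seg 1: a=5, c=M1/2=-871/1257, d=(M2−M1)/(6·3)=-254/11313, b=Δ1−h1·(2M1+M2)/6=2029/1257
seg 2: a=3, c=M2/2=-375/419, d=(M3−M2)/(6·1)=2570/1257, b=Δ2−h2·(2M2+M3)/6=-3959/1257
seg 3: a=1, c=M3/2=2195/419, d=(M4−M3)/(6·1)=-5572/1257, b=Δ3−h3·(2M3+M4)/6=1501/1257
seg 4: a=3, c=M4/2=-3377/419, d=(M5−M4)/(6·1)=3377/1257, b=Δ4−h4·(2M4+M5)/6=-2045/1257
t_q=21/4 → seg 1, τ=9/4; S=5+2029/1257·τ+-871/1257·τ²+-254/11313·τ³=65273/13408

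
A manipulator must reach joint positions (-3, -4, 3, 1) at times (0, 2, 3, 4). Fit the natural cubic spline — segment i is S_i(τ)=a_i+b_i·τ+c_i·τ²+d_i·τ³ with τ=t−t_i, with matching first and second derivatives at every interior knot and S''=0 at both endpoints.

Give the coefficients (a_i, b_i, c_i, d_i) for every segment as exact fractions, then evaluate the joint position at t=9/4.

Δ: Δ0=-1/2, Δ1=7, Δ2=-2
row 1: diag=6, rhs=45; c'=1/6, d'=15/2
row 2: denom=4−1·1/6=23/6; d'=(-54−1·15/2)/(23/6)=-369/23
back: M2=-369/23
back: M1=15/2−1/6·-369/23=234/23
M: M0=0, M1=234/23, M2=-369/23, M3=0
seg 0: a=-3, c=M0/2=0, d=(M1−M0)/(6·2)=39/46, b=Δ0−h0·(2M0+M1)/6=-179/46
seg 1: a=-4, c=M1/2=117/23, d=(M2−M1)/(6·1)=-201/46, b=Δ1−h1·(2M1+M2)/6=289/46
seg 2: a=3, c=M2/2=-369/46, d=(M3−M2)/(6·1)=123/46, b=Δ2−h2·(2M2+M3)/6=77/23
t_q=9/4 → seg 1, τ=1/4; S=-4+289/46·τ+117/23·τ²+-201/46·τ³=-279/128

  seg 0: a=-3 b=-179/46 c=0 d=39/46
  seg 1: a=-4 b=289/46 c=117/23 d=-201/46
  seg 2: a=3 b=77/23 c=-369/46 d=123/46
S(9/4) = -279/128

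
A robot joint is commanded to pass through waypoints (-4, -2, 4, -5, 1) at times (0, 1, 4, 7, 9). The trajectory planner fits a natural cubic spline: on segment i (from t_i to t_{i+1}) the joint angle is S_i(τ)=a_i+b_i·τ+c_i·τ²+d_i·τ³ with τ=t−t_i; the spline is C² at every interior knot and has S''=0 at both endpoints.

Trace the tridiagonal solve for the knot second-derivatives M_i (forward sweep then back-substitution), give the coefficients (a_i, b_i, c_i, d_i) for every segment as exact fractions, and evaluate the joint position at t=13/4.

Δ: Δ0=2, Δ1=2, Δ2=-3, Δ3=3
row 1: diag=8, rhs=0; c'=3/8, d'=0
row 2: denom=12−3·3/8=87/8; d'=(-30−3·0)/(87/8)=-80/29
row 3: denom=10−3·8/29=266/29; d'=(36−3·-80/29)/(266/29)=642/133
back: M3=642/133
back: M2=-80/29−8/29·642/133=-544/133
back: M1=0−3/8·-544/133=204/133
M: M0=0, M1=204/133, M2=-544/133, M3=642/133, M4=0
seg 0: a=-4, c=M0/2=0, d=(M1−M0)/(6·1)=34/133, b=Δ0−h0·(2M0+M1)/6=232/133
seg 1: a=-2, c=M1/2=102/133, d=(M2−M1)/(6·3)=-374/1197, b=Δ1−h1·(2M1+M2)/6=334/133
seg 2: a=4, c=M2/2=-272/133, d=(M3−M2)/(6·3)=593/1197, b=Δ2−h2·(2M2+M3)/6=-176/133
seg 3: a=-5, c=M3/2=321/133, d=(M4−M3)/(6·2)=-107/266, b=Δ3−h3·(2M3+M4)/6=-29/133
t_q=13/4 → seg 1, τ=9/4; S=-2+334/133·τ+102/133·τ²+-374/1197·τ³=16913/4256

  seg 0: a=-4 b=232/133 c=0 d=34/133
  seg 1: a=-2 b=334/133 c=102/133 d=-374/1197
  seg 2: a=4 b=-176/133 c=-272/133 d=593/1197
  seg 3: a=-5 b=-29/133 c=321/133 d=-107/266
S(13/4) = 16913/4256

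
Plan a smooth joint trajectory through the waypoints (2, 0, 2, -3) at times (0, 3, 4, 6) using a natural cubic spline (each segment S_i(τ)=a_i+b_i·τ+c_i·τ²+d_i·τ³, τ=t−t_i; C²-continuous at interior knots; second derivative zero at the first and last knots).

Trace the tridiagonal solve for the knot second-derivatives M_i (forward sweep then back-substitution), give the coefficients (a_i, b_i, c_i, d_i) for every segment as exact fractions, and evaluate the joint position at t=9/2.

Δ: Δ0=-2/3, Δ1=2, Δ2=-5/2
row 1: diag=8, rhs=16; c'=1/8, d'=2
row 2: denom=6−1·1/8=47/8; d'=(-27−1·2)/(47/8)=-232/47
back: M2=-232/47
back: M1=2−1/8·-232/47=123/47
M: M0=0, M1=123/47, M2=-232/47, M3=0
seg 0: a=2, c=M0/2=0, d=(M1−M0)/(6·3)=41/282, b=Δ0−h0·(2M0+M1)/6=-557/282
seg 1: a=0, c=M1/2=123/94, d=(M2−M1)/(6·1)=-355/282, b=Δ1−h1·(2M1+M2)/6=275/141
seg 2: a=2, c=M2/2=-116/47, d=(M3−M2)/(6·2)=58/141, b=Δ2−h2·(2M2+M3)/6=223/282
t_q=9/2 → seg 2, τ=1/2; S=2+223/282·τ+-116/47·τ²+58/141·τ³=86/47

  seg 0: a=2 b=-557/282 c=0 d=41/282
  seg 1: a=0 b=275/141 c=123/94 d=-355/282
  seg 2: a=2 b=223/282 c=-116/47 d=58/141
S(9/2) = 86/47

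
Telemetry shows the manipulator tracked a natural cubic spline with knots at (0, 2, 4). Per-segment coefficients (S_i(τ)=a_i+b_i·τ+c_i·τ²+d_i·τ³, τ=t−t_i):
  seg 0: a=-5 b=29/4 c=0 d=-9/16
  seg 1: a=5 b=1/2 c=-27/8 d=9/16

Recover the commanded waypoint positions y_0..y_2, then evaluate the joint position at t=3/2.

y_0 = S_0(0) = a_0 = -5
y_1 = S_1(0) = a_1 = 5
y_2 = S_1(2) = -3
t_q=3/2 is in segment 0 (τ=3/2); S_0(τ)=509/128

y_0=-5 y_1=5 y_2=-3
S(3/2) = 509/128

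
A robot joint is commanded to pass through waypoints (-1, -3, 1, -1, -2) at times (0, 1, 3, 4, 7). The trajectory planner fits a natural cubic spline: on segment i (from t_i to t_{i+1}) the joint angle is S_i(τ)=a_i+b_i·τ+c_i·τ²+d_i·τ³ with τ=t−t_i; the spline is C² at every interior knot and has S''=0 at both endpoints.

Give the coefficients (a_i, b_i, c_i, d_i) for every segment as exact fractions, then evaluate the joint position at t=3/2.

  seg 0: a=-1 b=-1133/375 c=0 d=383/375
  seg 1: a=-3 b=16/375 c=383/125 d=-391/375
  seg 2: a=1 b=-16/75 c=-399/125 d=527/375
  seg 3: a=-1 b=-893/375 c=128/125 d=-128/1125
S(3/2) = -2343/1000

Δ: Δ0=-2, Δ1=2, Δ2=-2, Δ3=-1/3
row 1: diag=6, rhs=24; c'=1/3, d'=4
row 2: denom=6−2·1/3=16/3; d'=(-24−2·4)/(16/3)=-6
row 3: denom=8−1·3/16=125/16; d'=(10−1·-6)/(125/16)=256/125
back: M3=256/125
back: M2=-6−3/16·256/125=-798/125
back: M1=4−1/3·-798/125=766/125
M: M0=0, M1=766/125, M2=-798/125, M3=256/125, M4=0
seg 0: a=-1, c=M0/2=0, d=(M1−M0)/(6·1)=383/375, b=Δ0−h0·(2M0+M1)/6=-1133/375
seg 1: a=-3, c=M1/2=383/125, d=(M2−M1)/(6·2)=-391/375, b=Δ1−h1·(2M1+M2)/6=16/375
seg 2: a=1, c=M2/2=-399/125, d=(M3−M2)/(6·1)=527/375, b=Δ2−h2·(2M2+M3)/6=-16/75
seg 3: a=-1, c=M3/2=128/125, d=(M4−M3)/(6·3)=-128/1125, b=Δ3−h3·(2M3+M4)/6=-893/375
t_q=3/2 → seg 1, τ=1/2; S=-3+16/375·τ+383/125·τ²+-391/375·τ³=-2343/1000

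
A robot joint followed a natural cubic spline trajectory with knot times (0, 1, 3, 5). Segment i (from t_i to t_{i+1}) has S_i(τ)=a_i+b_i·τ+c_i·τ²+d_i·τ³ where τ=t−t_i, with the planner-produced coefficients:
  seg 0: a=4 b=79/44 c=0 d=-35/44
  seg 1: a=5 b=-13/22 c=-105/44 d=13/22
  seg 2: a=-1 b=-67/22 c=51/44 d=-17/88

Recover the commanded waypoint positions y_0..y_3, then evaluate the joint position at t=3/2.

y_0 = S_0(0) = a_0 = 4
y_1 = S_1(0) = a_1 = 5
y_2 = S_2(0) = a_2 = -1
y_3 = S_2(2) = -4
t_q=3/2 is in segment 1 (τ=1/2); S_1(τ)=46/11

y_0=4 y_1=5 y_2=-1 y_3=-4
S(3/2) = 46/11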